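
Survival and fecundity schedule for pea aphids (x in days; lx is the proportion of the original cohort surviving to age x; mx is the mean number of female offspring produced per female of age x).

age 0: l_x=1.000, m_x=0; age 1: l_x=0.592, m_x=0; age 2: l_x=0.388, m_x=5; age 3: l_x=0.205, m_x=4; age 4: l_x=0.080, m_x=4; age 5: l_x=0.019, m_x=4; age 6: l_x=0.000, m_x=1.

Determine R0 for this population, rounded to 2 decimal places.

3.16

lx·mx by age: 0, 0, 1.94, 0.82, 0.32, 0.076, 0
R0 = Σ lx·mx = 3.156 → 3.16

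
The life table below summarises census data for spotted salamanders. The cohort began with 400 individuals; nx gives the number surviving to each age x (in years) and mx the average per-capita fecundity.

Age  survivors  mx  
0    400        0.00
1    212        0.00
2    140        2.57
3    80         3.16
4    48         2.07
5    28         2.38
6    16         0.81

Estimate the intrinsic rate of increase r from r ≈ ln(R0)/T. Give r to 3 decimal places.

0.236

lx = nx/n0 = nx/400: 1, 0.53, 0.35, 0.2, 0.12, 0.07, 0.04
R0 = Σ lx·mx = 0 + 0 + 0.8995 + 0.632 + 0.2484 + 0.1666 + 0.0324 = 1.9789
Σ x·lx·mx = 5.716; T = 5.716/1.9789 = 2.88847…
r ≈ ln(R0)/T = ln(1.9789)/2.88847… = 0.2363… → 0.236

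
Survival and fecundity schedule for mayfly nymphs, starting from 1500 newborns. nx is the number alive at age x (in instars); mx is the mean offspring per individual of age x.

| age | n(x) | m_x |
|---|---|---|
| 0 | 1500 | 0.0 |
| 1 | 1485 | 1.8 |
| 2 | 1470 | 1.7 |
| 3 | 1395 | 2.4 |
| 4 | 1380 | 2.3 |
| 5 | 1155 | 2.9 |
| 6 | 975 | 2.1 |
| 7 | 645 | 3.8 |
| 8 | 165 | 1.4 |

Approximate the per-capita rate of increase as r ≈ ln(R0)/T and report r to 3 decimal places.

lx = nx/n0 = nx/1500: 1, 0.99, 0.98, 0.93, 0.92, 0.77, 0.65, 0.43, 0.11
R0 = Σ lx·mx = 0 + 1.782 + 1.666 + 2.232 + 2.116 + 2.233 + 1.365 + 1.634 + 0.154 = 13.182
Σ x·lx·mx = 52.299; T = 52.299/13.182 = 3.96746…
r ≈ ln(R0)/T = ln(13.182)/3.96746… = 0.65… → 0.650

0.650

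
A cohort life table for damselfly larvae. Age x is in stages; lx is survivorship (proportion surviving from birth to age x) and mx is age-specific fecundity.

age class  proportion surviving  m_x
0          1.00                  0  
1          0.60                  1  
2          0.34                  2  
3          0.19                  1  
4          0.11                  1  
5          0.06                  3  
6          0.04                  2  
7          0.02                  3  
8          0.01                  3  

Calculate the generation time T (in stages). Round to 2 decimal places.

2.60

lx·mx: 0, 0.6, 0.68, 0.19, 0.11, 0.18, 0.08, 0.06, 0.03 → R0 = 1.93
x·lx·mx: 0, 0.6, 1.36, 0.57, 0.44, 0.9, 0.48, 0.42, 0.24 → Σ = 5.01
T = 5.01 / 1.93 = 2.595855… → 2.60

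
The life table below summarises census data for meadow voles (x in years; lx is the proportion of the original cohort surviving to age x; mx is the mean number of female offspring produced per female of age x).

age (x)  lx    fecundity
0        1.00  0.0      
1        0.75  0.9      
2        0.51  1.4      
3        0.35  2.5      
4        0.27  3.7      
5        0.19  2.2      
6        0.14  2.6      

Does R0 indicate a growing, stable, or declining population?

growing

R0 = Σ lx·mx = 0 + 0.675 + 0.714 + 0.875 + 0.999 + 0.418 + 0.364 = 4.045
R0 > 1, so the population is growing.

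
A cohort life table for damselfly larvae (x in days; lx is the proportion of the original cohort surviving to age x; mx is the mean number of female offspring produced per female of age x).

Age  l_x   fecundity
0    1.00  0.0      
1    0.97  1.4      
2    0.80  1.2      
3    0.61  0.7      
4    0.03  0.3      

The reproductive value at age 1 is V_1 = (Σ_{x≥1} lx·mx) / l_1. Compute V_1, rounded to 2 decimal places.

2.84

lx·mx for x ≥ 1: 1.358, 0.96, 0.427, 0.009 → sum = 2.754
V_1 = 2.754 / l_1 = 2.754 / 0.97 = 2.839175… → 2.84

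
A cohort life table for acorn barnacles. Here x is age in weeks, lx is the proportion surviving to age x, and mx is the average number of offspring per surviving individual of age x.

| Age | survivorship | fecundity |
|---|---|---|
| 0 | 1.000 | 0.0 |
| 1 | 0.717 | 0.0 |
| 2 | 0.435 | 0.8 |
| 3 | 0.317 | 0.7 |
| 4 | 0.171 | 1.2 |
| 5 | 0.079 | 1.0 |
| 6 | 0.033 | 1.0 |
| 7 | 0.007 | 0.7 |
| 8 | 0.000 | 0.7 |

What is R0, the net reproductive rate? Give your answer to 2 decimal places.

0.89

lx·mx by age: 0, 0, 0.348, 0.2219, 0.2052, 0.079, 0.033, 0.0049, 0
R0 = Σ lx·mx = 0.892 → 0.89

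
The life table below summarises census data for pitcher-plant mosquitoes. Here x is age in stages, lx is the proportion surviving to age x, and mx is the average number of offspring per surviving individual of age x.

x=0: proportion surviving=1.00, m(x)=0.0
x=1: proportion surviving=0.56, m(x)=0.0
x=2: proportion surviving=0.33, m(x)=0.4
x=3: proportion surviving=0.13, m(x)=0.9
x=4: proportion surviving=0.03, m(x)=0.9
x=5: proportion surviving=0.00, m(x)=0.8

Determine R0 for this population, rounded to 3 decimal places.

0.276

lx·mx by age: 0, 0, 0.132, 0.117, 0.027, 0
R0 = Σ lx·mx = 0.276 → 0.276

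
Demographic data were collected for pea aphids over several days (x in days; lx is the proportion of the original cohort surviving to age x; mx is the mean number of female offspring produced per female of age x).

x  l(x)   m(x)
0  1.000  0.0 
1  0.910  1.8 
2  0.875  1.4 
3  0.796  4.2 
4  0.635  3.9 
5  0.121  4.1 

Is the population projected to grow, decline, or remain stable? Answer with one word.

R0 = Σ lx·mx = 0 + 1.638 + 1.225 + 3.3432 + 2.4765 + 0.4961 = 9.1788
R0 > 1, so the population is growing.

growing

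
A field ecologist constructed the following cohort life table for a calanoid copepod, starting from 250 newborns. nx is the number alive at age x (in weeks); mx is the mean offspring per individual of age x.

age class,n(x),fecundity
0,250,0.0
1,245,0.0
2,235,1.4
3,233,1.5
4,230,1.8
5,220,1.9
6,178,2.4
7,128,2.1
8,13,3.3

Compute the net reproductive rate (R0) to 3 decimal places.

lx = nx/n0 = nx/250: 1, 0.98, 0.94, 0.932, 0.92, 0.88, 0.712, 0.512, 0.052
lx·mx by age: 0, 0, 1.316, 1.398, 1.656, 1.672, 1.7088, 1.0752, 0.1716
R0 = Σ lx·mx = 8.9976 → 8.998

8.998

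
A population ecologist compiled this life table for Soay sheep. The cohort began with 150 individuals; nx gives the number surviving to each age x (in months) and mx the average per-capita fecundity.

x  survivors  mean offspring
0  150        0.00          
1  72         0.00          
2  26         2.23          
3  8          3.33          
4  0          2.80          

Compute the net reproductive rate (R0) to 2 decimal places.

0.56

lx = nx/n0 = nx/150: 1, 0.48, 0.17333…, 0.05333…, 0
lx·mx by age: 0, 0, 0.386533…, 0.1776…, 0
R0 = Σ lx·mx = 0.564133… → 0.56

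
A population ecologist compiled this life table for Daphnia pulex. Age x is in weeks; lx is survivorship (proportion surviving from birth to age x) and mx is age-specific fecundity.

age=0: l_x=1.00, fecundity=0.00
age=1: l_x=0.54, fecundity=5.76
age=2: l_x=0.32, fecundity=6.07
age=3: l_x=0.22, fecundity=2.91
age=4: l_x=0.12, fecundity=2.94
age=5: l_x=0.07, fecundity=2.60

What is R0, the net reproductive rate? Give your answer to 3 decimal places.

6.228

lx·mx by age: 0, 3.1104, 1.9424, 0.6402, 0.3528, 0.182
R0 = Σ lx·mx = 6.2278 → 6.228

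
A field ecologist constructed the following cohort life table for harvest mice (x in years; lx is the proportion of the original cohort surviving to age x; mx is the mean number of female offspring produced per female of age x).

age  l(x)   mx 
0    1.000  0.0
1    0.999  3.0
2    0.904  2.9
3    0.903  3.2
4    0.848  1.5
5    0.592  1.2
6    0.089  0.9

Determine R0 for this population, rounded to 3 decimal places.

10.571

lx·mx by age: 0, 2.997, 2.6216, 2.8896, 1.272, 0.7104, 0.0801
R0 = Σ lx·mx = 10.5707 → 10.571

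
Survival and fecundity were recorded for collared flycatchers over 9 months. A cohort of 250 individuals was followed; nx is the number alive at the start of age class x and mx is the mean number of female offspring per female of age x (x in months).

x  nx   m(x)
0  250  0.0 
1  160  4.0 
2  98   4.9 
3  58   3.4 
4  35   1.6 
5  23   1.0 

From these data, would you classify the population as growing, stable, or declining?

growing

lx = nx/n0 = nx/250: 1, 0.64, 0.392, 0.232, 0.14, 0.092
R0 = Σ lx·mx = 0 + 2.56 + 1.9208 + 0.7888 + 0.224 + 0.092 = 5.5856
R0 > 1, so the population is growing.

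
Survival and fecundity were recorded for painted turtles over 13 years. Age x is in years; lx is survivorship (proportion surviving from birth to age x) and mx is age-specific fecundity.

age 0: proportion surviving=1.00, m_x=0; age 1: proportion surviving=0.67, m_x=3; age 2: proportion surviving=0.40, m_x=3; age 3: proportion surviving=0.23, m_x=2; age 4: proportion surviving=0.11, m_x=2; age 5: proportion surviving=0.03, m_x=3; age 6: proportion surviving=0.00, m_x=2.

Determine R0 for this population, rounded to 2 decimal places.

3.98

lx·mx by age: 0, 2.01, 1.2, 0.46, 0.22, 0.09, 0
R0 = Σ lx·mx = 3.98 → 3.98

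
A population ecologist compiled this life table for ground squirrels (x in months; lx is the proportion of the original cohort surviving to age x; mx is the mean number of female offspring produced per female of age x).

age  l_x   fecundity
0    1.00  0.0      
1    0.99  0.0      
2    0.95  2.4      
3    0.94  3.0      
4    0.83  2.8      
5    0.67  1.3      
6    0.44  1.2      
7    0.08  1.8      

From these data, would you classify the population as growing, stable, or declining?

growing

R0 = Σ lx·mx = 0 + 0 + 2.28 + 2.82 + 2.324 + 0.871 + 0.528 + 0.144 = 8.967
R0 > 1, so the population is growing.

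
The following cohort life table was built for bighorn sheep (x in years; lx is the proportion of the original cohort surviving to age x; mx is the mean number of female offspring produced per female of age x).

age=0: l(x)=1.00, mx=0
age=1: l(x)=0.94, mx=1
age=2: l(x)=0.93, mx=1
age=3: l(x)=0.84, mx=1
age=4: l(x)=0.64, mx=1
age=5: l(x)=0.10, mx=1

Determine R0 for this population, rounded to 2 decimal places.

3.45

lx·mx by age: 0, 0.94, 0.93, 0.84, 0.64, 0.1
R0 = Σ lx·mx = 3.45 → 3.45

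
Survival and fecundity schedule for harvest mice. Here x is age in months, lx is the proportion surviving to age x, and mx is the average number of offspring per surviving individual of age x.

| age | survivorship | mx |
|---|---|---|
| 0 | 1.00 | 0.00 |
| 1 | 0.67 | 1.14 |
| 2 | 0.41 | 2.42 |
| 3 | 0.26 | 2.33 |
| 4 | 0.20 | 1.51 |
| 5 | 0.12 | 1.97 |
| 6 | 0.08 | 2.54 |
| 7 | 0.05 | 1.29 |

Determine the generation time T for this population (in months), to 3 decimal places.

2.723

lx·mx: 0, 0.7638, 0.9922, 0.6058, 0.302, 0.2364, 0.2032, 0.0645 → R0 = 3.1679
x·lx·mx: 0, 0.7638, 1.9844, 1.8174, 1.208, 1.182, 1.2192, 0.4515 → Σ = 8.6263
T = 8.6263 / 3.1679 = 2.723034… → 2.723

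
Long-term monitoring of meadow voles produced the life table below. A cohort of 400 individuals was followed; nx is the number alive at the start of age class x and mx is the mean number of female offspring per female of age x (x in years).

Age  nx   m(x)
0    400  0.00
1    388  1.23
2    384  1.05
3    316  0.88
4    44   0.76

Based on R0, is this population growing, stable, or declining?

lx = nx/n0 = nx/400: 1, 0.97, 0.96, 0.79, 0.11
R0 = Σ lx·mx = 0 + 1.1931 + 1.008 + 0.6952 + 0.0836 = 2.9799
R0 > 1, so the population is growing.

growing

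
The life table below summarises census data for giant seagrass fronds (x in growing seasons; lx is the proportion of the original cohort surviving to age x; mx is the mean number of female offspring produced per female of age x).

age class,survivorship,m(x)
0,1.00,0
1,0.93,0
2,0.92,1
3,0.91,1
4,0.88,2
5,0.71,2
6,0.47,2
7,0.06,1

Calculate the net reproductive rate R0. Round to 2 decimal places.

6.01

lx·mx by age: 0, 0, 0.92, 0.91, 1.76, 1.42, 0.94, 0.06
R0 = Σ lx·mx = 6.01 → 6.01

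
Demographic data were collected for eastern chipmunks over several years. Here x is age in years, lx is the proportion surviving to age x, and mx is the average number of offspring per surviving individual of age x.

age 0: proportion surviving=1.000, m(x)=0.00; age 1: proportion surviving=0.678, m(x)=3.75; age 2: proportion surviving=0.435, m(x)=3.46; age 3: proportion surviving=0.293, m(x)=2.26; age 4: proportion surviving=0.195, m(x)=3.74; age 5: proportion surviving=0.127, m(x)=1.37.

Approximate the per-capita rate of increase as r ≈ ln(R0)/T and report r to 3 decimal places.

R0 = Σ lx·mx = 0 + 2.5425 + 1.5051 + 0.66218 + 0.7293 + 0.17399 = 5.61307
Σ x·lx·mx = 11.32639; T = 11.32639/5.61307 = 2.01786…
r ≈ ln(R0)/T = ln(5.61307)/2.01786… = 0.85491… → 0.855

0.855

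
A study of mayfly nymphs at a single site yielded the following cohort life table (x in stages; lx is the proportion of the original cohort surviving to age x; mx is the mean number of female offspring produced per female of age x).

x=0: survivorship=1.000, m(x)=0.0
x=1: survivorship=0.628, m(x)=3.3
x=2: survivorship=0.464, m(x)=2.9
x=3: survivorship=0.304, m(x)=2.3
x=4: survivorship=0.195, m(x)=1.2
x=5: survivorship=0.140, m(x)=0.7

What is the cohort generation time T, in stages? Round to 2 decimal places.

1.86

lx·mx: 0, 2.0724, 1.3456, 0.6992, 0.234, 0.098 → R0 = 4.4492
x·lx·mx: 0, 2.0724, 2.6912, 2.0976, 0.936, 0.49 → Σ = 8.2872
T = 8.2872 / 4.4492 = 1.862627… → 1.86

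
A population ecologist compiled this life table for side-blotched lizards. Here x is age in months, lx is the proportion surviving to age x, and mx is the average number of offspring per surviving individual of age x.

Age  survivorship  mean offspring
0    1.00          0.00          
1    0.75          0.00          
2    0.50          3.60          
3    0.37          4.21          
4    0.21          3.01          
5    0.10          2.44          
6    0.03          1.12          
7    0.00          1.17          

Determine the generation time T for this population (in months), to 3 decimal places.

2.864

lx·mx: 0, 0, 1.8, 1.5577, 0.6321, 0.244, 0.0336, 0 → R0 = 4.2674
x·lx·mx: 0, 0, 3.6, 4.6731, 2.5284, 1.22, 0.2016, 0 → Σ = 12.2231
T = 12.2231 / 4.2674 = 2.864297… → 2.864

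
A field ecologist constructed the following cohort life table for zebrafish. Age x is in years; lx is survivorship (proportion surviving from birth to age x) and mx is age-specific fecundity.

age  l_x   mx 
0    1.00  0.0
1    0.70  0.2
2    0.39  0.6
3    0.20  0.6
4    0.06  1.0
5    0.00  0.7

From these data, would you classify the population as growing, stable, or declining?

R0 = Σ lx·mx = 0 + 0.14 + 0.234 + 0.12 + 0.06 + 0 = 0.554
R0 < 1, so the population is declining.

declining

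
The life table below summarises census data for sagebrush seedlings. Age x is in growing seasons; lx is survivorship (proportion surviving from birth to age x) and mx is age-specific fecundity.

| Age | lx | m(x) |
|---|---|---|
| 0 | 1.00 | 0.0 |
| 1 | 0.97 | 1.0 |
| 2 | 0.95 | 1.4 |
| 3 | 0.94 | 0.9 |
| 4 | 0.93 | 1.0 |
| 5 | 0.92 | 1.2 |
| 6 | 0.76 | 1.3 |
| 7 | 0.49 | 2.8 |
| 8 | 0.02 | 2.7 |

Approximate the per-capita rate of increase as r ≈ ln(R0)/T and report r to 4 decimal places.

R0 = Σ lx·mx = 0 + 0.97 + 1.33 + 0.846 + 0.93 + 1.104 + 0.988 + 1.372 + 0.054 = 7.594
Σ x·lx·mx = 31.372; T = 31.372/7.594 = 4.13116…
r ≈ ln(R0)/T = ln(7.594)/4.13116… = 0.490748… → 0.4907

0.4907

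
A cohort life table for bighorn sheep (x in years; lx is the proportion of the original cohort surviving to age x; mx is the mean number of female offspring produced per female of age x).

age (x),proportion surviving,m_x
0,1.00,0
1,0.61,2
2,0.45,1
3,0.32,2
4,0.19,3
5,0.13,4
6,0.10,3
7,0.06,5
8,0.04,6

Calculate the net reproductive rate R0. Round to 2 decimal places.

4.24

lx·mx by age: 0, 1.22, 0.45, 0.64, 0.57, 0.52, 0.3, 0.3, 0.24
R0 = Σ lx·mx = 4.24 → 4.24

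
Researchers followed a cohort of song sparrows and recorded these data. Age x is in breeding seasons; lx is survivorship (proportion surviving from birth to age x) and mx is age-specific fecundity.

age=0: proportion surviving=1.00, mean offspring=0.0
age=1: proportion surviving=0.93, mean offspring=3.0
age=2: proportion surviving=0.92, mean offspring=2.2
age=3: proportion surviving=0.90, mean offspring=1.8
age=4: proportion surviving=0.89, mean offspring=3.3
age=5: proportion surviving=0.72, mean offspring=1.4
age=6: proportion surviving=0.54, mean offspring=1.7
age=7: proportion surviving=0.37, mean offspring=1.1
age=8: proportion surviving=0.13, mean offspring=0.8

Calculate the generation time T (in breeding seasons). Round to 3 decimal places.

3.191

lx·mx: 0, 2.79, 2.024, 1.62, 2.937, 1.008, 0.918, 0.407, 0.104 → R0 = 11.808
x·lx·mx: 0, 2.79, 4.048, 4.86, 11.748, 5.04, 5.508, 2.849, 0.832 → Σ = 37.675
T = 37.675 / 11.808 = 3.190633… → 3.191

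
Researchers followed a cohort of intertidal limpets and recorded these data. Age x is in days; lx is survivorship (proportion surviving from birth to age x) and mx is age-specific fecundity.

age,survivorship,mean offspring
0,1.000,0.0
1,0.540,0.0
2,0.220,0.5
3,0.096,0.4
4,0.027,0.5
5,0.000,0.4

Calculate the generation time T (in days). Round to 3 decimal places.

lx·mx: 0, 0, 0.11, 0.0384, 0.0135, 0 → R0 = 0.1619
x·lx·mx: 0, 0, 0.22, 0.1152, 0.054, 0 → Σ = 0.3892
T = 0.3892 / 0.1619 = 2.403953… → 2.404

2.404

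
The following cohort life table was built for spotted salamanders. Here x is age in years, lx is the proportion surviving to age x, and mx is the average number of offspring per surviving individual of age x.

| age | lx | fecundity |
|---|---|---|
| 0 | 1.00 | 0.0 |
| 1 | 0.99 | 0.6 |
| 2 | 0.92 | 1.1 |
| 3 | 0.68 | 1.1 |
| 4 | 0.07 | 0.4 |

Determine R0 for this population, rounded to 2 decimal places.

lx·mx by age: 0, 0.594, 1.012, 0.748, 0.028
R0 = Σ lx·mx = 2.382 → 2.38

2.38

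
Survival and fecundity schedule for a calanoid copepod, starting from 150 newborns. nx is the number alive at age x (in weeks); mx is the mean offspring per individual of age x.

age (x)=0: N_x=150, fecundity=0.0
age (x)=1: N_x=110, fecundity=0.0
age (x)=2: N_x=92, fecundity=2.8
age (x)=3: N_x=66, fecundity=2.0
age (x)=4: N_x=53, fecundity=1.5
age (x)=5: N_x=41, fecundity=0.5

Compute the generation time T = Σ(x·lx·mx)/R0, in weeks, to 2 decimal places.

lx = nx/n0 = nx/150: 1, 0.73333…, 0.61333…, 0.44, 0.35333…, 0.27333…
lx·mx: 0, 0, 1.717333…, 0.88, 0.53…, 0.136667… → R0 = 3.264…
x·lx·mx: 0, 0, 3.434667…, 2.64, 2.12…, 0.683333… → Σ = 8.878…
T = 8.878… / 3.264… = 2.719975… → 2.72

2.72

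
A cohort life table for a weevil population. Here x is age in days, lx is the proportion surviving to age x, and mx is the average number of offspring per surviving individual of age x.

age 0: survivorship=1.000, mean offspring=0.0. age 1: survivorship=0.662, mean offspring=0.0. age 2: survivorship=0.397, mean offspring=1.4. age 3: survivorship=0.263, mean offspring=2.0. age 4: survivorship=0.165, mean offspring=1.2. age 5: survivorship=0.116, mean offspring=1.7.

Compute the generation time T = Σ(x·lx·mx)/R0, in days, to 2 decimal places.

3.02

lx·mx: 0, 0, 0.5558, 0.526, 0.198, 0.1972 → R0 = 1.477
x·lx·mx: 0, 0, 1.1116, 1.578, 0.792, 0.986 → Σ = 4.4676
T = 4.4676 / 1.477 = 3.02478… → 3.02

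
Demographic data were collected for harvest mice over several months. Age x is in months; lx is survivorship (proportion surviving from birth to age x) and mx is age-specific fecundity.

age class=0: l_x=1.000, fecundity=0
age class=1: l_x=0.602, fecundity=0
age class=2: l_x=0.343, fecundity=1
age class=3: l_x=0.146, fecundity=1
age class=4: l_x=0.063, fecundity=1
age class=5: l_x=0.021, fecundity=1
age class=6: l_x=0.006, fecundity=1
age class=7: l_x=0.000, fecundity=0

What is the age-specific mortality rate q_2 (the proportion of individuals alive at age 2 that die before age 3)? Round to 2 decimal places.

0.57

q_2 = (l_2 − l_3) / l_2 = (0.343 − 0.146) / 0.343
     = 0.197 / 0.343 = 0.574344… → 0.57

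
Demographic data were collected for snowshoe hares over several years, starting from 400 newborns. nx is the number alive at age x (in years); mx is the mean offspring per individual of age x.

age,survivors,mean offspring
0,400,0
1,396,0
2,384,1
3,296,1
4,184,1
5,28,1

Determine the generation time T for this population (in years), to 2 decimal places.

2.84

lx = nx/n0 = nx/400: 1, 0.99, 0.96, 0.74, 0.46, 0.07
lx·mx: 0, 0, 0.96, 0.74, 0.46, 0.07 → R0 = 2.23
x·lx·mx: 0, 0, 1.92, 2.22, 1.84, 0.35 → Σ = 6.33
T = 6.33 / 2.23 = 2.838565… → 2.84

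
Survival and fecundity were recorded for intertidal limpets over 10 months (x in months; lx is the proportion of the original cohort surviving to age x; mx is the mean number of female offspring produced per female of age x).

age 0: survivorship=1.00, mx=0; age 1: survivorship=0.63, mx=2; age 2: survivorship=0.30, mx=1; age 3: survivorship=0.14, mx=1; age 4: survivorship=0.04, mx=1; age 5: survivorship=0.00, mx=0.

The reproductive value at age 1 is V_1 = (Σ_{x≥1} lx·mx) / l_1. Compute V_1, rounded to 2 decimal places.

2.76

lx·mx for x ≥ 1: 1.26, 0.3, 0.14, 0.04, 0 → sum = 1.74
V_1 = 1.74 / l_1 = 1.74 / 0.63 = 2.761905… → 2.76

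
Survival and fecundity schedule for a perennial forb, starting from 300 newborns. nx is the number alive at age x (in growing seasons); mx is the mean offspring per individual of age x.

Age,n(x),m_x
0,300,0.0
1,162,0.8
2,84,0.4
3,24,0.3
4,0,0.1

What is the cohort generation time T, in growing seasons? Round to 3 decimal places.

1.282

lx = nx/n0 = nx/300: 1, 0.54, 0.28, 0.08, 0
lx·mx: 0, 0.432, 0.112, 0.024, 0 → R0 = 0.568
x·lx·mx: 0, 0.432, 0.224, 0.072, 0 → Σ = 0.728
T = 0.728 / 0.568 = 1.28169… → 1.282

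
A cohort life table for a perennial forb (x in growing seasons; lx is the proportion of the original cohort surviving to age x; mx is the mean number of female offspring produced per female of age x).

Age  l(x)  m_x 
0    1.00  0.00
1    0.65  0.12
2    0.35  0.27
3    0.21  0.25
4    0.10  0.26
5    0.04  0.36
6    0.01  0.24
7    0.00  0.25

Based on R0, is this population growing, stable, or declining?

R0 = Σ lx·mx = 0 + 0.078 + 0.0945 + 0.0525 + 0.026 + 0.0144 + 0.0024 + 0 = 0.2678
R0 < 1, so the population is declining.

declining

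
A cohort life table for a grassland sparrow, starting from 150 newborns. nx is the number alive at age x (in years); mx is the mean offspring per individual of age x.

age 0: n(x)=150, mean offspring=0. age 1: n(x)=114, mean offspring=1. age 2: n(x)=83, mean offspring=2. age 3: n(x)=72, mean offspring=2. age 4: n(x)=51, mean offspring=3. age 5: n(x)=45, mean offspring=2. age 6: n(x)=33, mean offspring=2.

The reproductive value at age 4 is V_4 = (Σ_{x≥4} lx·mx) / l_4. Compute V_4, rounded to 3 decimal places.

6.059

lx = nx/n0 = nx/150: 1, 0.76, 0.55333…, 0.48, 0.34, 0.3, 0.22
lx·mx for x ≥ 4: 1.02, 0.6, 0.44 → sum = 2.06
V_4 = 2.06 / l_4 = 2.06 / 0.34 = 6.058824… → 6.059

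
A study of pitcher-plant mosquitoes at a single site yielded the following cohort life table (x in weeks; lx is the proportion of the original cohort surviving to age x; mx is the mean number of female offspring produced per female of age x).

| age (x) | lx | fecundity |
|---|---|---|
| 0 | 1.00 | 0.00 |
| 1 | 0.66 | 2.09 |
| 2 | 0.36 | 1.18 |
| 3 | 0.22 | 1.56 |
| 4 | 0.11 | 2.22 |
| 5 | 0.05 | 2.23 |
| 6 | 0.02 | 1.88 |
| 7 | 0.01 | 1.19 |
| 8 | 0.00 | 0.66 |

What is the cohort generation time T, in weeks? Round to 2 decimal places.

lx·mx: 0, 1.3794, 0.4248, 0.3432, 0.2442, 0.1115, 0.0376, 0.0119, 0 → R0 = 2.5526
x·lx·mx: 0, 1.3794, 0.8496, 1.0296, 0.9768, 0.5575, 0.2256, 0.0833, 0 → Σ = 5.1018
T = 5.1018 / 2.5526 = 1.998668… → 2.00

2.00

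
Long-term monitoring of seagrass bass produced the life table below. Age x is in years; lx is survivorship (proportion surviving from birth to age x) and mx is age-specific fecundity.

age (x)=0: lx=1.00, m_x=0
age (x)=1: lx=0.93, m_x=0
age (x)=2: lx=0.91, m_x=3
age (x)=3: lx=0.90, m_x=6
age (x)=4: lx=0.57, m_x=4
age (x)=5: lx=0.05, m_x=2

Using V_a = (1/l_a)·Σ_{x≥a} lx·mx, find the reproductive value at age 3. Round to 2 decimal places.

lx·mx for x ≥ 3: 5.4, 2.28, 0.1 → sum = 7.78
V_3 = 7.78 / l_3 = 7.78 / 0.9 = 8.644444… → 8.64

8.64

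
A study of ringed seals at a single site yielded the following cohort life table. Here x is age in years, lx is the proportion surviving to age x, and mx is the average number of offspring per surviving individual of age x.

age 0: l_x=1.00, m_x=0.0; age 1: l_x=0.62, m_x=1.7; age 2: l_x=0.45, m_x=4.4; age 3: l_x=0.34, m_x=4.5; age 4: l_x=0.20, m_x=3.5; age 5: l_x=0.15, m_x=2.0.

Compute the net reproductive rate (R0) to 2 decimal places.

5.56

lx·mx by age: 0, 1.054, 1.98, 1.53, 0.7, 0.3
R0 = Σ lx·mx = 5.564 → 5.56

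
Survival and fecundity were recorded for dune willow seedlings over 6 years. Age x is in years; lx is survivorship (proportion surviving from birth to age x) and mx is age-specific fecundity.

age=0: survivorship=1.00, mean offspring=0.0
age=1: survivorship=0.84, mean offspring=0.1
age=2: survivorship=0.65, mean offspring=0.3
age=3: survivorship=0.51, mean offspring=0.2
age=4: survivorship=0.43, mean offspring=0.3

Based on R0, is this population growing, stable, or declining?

declining

R0 = Σ lx·mx = 0 + 0.084 + 0.195 + 0.102 + 0.129 = 0.51
R0 < 1, so the population is declining.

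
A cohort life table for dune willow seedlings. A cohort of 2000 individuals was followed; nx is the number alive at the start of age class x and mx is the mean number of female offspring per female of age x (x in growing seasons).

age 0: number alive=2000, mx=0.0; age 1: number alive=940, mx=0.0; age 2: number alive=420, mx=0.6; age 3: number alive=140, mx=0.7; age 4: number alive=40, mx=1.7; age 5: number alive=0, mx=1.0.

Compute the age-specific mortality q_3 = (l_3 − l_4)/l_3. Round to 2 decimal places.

lx = nx/n0 = nx/2000: 1, 0.47, 0.21, 0.07, 0.02, 0
q_3 = (l_3 − l_4) / l_3 = (0.07 − 0.02) / 0.07
     = 0.05 / 0.07 = 0.714286… → 0.71

0.71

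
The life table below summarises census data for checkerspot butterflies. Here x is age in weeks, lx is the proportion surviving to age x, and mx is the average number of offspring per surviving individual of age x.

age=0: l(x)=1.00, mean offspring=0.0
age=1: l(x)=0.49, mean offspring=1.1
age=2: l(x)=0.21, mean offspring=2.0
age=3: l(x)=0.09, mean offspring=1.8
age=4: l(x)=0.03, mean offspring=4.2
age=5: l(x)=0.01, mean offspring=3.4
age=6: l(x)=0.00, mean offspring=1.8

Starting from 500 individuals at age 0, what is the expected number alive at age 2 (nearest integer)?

Expected survivors = N0 · l_2 = 500 × 0.21 = 105 → 105

105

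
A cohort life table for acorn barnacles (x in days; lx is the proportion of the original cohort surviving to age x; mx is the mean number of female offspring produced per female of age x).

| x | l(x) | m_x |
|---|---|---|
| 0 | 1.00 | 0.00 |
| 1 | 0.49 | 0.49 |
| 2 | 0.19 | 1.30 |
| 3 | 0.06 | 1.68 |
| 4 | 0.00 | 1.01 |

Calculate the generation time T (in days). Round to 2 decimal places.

lx·mx: 0, 0.2401, 0.247, 0.1008, 0 → R0 = 0.5879
x·lx·mx: 0, 0.2401, 0.494, 0.3024, 0 → Σ = 1.0365
T = 1.0365 / 0.5879 = 1.763055… → 1.76

1.76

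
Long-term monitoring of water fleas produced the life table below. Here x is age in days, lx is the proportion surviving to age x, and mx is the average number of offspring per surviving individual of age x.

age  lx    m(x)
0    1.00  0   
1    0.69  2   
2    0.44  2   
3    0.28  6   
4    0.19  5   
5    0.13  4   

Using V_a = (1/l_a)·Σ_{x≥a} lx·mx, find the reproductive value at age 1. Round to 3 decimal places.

lx·mx for x ≥ 1: 1.38, 0.88, 1.68, 0.95, 0.52 → sum = 5.41
V_1 = 5.41 / l_1 = 5.41 / 0.69 = 7.84058… → 7.841

7.841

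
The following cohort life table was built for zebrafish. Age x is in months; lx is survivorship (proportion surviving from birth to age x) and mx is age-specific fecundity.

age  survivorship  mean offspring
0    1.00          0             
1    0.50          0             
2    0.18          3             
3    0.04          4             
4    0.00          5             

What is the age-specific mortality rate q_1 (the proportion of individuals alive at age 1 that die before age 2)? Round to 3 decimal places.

q_1 = (l_1 − l_2) / l_1 = (0.5 − 0.18) / 0.5
     = 0.32 / 0.5 = 0.64 → 0.640

0.640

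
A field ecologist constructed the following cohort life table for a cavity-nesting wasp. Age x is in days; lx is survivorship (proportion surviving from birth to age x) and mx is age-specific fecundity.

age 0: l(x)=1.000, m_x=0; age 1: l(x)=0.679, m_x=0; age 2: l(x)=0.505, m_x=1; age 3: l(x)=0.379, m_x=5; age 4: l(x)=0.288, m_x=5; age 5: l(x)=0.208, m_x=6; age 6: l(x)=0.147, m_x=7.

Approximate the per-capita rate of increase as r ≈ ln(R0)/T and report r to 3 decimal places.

0.445

R0 = Σ lx·mx = 0 + 0 + 0.505 + 1.895 + 1.44 + 1.248 + 1.029 = 6.117
Σ x·lx·mx = 24.869; T = 24.869/6.117 = 4.06556…
r ≈ ln(R0)/T = ln(6.117)/4.06556… = 0.44547… → 0.445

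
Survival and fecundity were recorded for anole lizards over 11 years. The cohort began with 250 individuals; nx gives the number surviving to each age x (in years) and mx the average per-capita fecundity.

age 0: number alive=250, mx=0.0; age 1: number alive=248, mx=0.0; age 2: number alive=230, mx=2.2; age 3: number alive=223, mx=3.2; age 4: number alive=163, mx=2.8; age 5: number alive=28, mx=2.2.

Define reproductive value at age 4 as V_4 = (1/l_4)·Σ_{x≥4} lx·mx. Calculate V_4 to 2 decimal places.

lx = nx/n0 = nx/250: 1, 0.992, 0.92, 0.892, 0.652, 0.112
lx·mx for x ≥ 4: 1.8256, 0.2464 → sum = 2.072
V_4 = 2.072 / l_4 = 2.072 / 0.652 = 3.177914… → 3.18

3.18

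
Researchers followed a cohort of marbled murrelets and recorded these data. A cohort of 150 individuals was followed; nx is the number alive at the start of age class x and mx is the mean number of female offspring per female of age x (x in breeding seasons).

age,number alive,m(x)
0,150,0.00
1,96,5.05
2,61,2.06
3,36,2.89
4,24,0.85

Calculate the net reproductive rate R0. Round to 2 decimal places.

lx = nx/n0 = nx/150: 1, 0.64, 0.40667…, 0.24, 0.16
lx·mx by age: 0, 3.232, 0.837733…, 0.6936, 0.136
R0 = Σ lx·mx = 4.899333… → 4.90

4.90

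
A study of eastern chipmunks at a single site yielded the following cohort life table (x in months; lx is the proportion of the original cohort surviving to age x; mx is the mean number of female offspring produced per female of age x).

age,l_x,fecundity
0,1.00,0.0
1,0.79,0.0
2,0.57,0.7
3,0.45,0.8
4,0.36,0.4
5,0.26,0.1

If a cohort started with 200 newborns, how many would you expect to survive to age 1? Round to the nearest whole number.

Expected survivors = N0 · l_1 = 200 × 0.79 = 158 → 158

158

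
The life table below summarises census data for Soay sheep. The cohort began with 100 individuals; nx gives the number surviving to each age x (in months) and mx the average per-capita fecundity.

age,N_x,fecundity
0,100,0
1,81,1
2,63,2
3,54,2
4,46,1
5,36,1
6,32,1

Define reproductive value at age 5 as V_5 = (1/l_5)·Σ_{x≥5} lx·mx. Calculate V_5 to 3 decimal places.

1.889

lx = nx/n0 = nx/100: 1, 0.81, 0.63, 0.54, 0.46, 0.36, 0.32
lx·mx for x ≥ 5: 0.36, 0.32 → sum = 0.68
V_5 = 0.68 / l_5 = 0.68 / 0.36 = 1.888889… → 1.889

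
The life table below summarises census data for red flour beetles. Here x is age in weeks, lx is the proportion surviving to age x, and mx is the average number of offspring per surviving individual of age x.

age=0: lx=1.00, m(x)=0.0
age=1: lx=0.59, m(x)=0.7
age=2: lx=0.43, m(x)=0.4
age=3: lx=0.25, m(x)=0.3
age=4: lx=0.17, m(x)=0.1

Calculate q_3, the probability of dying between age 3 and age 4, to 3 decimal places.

0.320

q_3 = (l_3 − l_4) / l_3 = (0.25 − 0.17) / 0.25
     = 0.08 / 0.25 = 0.32 → 0.320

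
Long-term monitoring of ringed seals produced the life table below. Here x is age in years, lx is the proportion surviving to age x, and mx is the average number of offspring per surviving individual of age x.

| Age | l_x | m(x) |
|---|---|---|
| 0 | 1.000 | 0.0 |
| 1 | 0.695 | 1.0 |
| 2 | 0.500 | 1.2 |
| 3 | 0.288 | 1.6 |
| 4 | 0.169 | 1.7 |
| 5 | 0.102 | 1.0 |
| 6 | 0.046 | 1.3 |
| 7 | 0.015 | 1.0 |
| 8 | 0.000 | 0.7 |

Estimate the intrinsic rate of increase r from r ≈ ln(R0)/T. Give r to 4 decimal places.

R0 = Σ lx·mx = 0 + 0.695 + 0.6 + 0.4608 + 0.2873 + 0.102 + 0.0598 + 0.015 + 0 = 2.2199
Σ x·lx·mx = 5.4004; T = 5.4004/2.2199 = 2.43272…
r ≈ ln(R0)/T = ln(2.2199)/2.43272… = 0.327807… → 0.3278

0.3278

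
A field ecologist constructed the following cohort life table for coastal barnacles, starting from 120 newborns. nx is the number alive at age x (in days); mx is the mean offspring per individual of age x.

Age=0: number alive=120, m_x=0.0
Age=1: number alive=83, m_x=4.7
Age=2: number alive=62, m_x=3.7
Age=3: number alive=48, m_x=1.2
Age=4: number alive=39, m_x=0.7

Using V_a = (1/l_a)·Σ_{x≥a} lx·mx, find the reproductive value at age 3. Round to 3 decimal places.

lx = nx/n0 = nx/120: 1, 0.69167…, 0.51667…, 0.4, 0.325
lx·mx for x ≥ 3: 0.48, 0.2275 → sum = 0.7075
V_3 = 0.7075 / l_3 = 0.7075 / 0.4 = 1.76875 → 1.769

1.769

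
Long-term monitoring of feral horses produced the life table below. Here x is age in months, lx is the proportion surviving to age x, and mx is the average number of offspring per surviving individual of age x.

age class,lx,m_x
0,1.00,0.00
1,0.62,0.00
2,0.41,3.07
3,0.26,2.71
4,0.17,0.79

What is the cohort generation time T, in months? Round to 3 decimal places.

lx·mx: 0, 0, 1.2587, 0.7046, 0.1343 → R0 = 2.0976
x·lx·mx: 0, 0, 2.5174, 2.1138, 0.5372 → Σ = 5.1684
T = 5.1684 / 2.0976 = 2.463959… → 2.464

2.464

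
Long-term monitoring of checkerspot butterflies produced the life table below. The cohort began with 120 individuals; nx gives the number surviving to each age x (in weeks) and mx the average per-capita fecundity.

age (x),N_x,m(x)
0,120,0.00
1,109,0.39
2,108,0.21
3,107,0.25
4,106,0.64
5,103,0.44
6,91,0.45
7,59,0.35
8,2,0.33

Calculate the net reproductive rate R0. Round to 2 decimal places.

2.23

lx = nx/n0 = nx/120: 1, 0.90833…, 0.9, 0.89167…, 0.88333…, 0.85833…, 0.75833…, 0.49167…, 0.01667…
lx·mx by age: 0, 0.35425…, 0.189, 0.222917…, 0.565333…, 0.377667…, 0.34125…, 0.172083…, 0.0055…
R0 = Σ lx·mx = 2.228… → 2.23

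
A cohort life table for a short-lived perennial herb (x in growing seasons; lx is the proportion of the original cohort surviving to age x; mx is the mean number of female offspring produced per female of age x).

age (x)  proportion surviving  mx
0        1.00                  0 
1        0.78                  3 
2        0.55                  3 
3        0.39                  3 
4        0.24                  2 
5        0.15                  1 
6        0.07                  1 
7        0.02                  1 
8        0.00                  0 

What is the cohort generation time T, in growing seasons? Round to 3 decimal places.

lx·mx: 0, 2.34, 1.65, 1.17, 0.48, 0.15, 0.07, 0.02, 0 → R0 = 5.88
x·lx·mx: 0, 2.34, 3.3, 3.51, 1.92, 0.75, 0.42, 0.14, 0 → Σ = 12.38
T = 12.38 / 5.88 = 2.105442… → 2.105

2.105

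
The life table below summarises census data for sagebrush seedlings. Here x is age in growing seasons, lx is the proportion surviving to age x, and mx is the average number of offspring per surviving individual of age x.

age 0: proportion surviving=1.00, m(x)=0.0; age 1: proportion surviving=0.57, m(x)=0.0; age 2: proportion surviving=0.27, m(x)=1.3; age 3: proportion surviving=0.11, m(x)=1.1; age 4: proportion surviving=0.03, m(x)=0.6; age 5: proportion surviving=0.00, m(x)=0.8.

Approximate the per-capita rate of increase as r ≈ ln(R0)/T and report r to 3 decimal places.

R0 = Σ lx·mx = 0 + 0 + 0.351 + 0.121 + 0.018 + 0 = 0.49
Σ x·lx·mx = 1.137; T = 1.137/0.49 = 2.32041…
r ≈ ln(R0)/T = ln(0.49)/2.32041… = -0.30742… → -0.307

-0.307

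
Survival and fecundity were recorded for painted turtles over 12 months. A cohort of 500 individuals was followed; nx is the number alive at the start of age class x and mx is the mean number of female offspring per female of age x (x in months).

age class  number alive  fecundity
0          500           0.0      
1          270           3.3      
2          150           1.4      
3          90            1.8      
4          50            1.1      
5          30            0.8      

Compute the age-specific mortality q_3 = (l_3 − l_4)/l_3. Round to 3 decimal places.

0.444

lx = nx/n0 = nx/500: 1, 0.54, 0.3, 0.18, 0.1, 0.06
q_3 = (l_3 − l_4) / l_3 = (0.18 − 0.1) / 0.18
     = 0.08 / 0.18 = 0.444444… → 0.444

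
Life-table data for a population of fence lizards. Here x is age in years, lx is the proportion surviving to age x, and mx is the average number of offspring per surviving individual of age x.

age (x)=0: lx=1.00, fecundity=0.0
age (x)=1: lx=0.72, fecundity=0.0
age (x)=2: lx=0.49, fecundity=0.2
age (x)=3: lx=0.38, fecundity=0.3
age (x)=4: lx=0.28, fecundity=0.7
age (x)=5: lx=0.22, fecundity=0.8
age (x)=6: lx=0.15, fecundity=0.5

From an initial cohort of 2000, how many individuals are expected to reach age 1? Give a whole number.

Expected survivors = N0 · l_1 = 2000 × 0.72 = 1440 → 1440

1440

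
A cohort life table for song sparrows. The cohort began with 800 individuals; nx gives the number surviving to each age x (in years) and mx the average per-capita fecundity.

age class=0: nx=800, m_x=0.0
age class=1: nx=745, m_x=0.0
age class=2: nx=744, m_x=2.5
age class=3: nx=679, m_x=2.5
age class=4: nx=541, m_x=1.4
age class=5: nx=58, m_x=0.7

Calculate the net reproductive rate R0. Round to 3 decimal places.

lx = nx/n0 = nx/800: 1, 0.93125, 0.93, 0.84875, 0.67625, 0.0725
lx·mx by age: 0, 0, 2.325, 2.121875, 0.94675, 0.05075
R0 = Σ lx·mx = 5.444375 → 5.444

5.444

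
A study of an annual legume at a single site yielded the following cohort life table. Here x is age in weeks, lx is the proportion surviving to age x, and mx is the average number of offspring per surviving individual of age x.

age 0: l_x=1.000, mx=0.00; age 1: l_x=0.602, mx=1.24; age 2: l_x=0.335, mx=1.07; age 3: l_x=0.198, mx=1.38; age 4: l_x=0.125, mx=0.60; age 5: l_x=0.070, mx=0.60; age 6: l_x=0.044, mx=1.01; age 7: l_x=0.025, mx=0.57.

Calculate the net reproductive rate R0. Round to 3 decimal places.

lx·mx by age: 0, 0.74648, 0.35845, 0.27324, 0.075, 0.042, 0.04444, 0.01425
R0 = Σ lx·mx = 1.55386 → 1.554

1.554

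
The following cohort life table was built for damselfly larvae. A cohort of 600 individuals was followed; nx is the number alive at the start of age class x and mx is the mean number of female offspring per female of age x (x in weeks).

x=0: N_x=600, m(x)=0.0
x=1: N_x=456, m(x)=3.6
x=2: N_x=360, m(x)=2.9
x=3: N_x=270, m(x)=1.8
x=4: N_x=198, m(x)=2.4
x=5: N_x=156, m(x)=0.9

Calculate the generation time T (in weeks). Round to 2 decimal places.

2.06

lx = nx/n0 = nx/600: 1, 0.76, 0.6, 0.45, 0.33, 0.26
lx·mx: 0, 2.736, 1.74, 0.81, 0.792, 0.234 → R0 = 6.312
x·lx·mx: 0, 2.736, 3.48, 2.43, 3.168, 1.17 → Σ = 12.984
T = 12.984 / 6.312 = 2.057034… → 2.06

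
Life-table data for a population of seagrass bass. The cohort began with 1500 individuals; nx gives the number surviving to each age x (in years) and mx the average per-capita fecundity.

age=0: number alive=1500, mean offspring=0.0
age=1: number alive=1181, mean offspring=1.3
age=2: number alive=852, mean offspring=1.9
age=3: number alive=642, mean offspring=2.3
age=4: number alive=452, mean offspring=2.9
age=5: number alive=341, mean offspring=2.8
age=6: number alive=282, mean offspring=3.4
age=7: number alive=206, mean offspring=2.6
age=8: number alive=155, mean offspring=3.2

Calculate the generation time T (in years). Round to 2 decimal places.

lx = nx/n0 = nx/1500: 1, 0.78733…, 0.568, 0.428, 0.30133…, 0.22733…, 0.188, 0.13733…, 0.10333…
lx·mx: 0, 1.023533…, 1.0792, 0.9844, 0.873867…, 0.636533…, 0.6392, 0.357067…, 0.330667… → R0 = 5.924467…
x·lx·mx: 0, 1.023533…, 2.1584, 2.9532, 3.495467…, 3.182667…, 3.8352, 2.499467…, 2.645333… → Σ = 21.793267…
T = 21.793267… / 5.924467… = 3.67852… → 3.68

3.68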